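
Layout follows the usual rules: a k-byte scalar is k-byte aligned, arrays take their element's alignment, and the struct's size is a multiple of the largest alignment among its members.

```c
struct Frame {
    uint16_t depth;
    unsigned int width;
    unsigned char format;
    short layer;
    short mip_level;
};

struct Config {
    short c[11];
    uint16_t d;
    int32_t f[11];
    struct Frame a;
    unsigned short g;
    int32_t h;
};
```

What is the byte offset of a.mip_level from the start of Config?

Frame: depth at 0 (size 2, align 2) → ends 2; pad 2 to align 4 for width; width at 4 (size 4, align 4) → ends 8; format at 8 (size 1, align 1) → ends 9; pad 1 to align 2 for layer; layer at 10 (size 2, align 2) → ends 12; mip_level at 12 (size 2, align 2) → ends 14; tail pad 2 to reach multiple of 4; total 16 bytes, alignment 4
c at 0 (size 22, align 2) → ends 22
d at 22 (size 2, align 2) → ends 24
f at 24 (size 44, align 4) → ends 68
a at 68 (size 16, align 4) → ends 84
within Frame: mip_level at 12
68 + 12 = 80

80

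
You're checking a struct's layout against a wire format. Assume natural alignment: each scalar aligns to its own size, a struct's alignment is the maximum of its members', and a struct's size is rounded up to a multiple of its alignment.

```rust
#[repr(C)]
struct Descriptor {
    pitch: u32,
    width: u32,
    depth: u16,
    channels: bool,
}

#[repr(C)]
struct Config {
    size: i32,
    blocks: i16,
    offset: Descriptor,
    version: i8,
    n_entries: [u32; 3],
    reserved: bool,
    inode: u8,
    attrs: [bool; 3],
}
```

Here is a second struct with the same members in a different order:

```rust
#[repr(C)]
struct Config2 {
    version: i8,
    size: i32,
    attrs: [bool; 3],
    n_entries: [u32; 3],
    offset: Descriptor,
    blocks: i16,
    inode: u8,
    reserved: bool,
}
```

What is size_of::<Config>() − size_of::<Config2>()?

Descriptor: pitch at 0 (size 4, align 4) → ends 4; width at 4 (size 4, align 4) → ends 8; depth at 8 (size 2, align 2) → ends 10; channels at 10 (size 1, align 1) → ends 11; tail pad 1 to reach multiple of 4; total 12 bytes, alignment 4
size at 0 (size 4, align 4) → ends 4
blocks at 4 (size 2, align 2) → ends 6
pad 2 to align 4 for offset
offset at 8 (size 12, align 4) → ends 20
version at 20 (size 1, align 1) → ends 21
pad 3 to align 4 for n_entries
n_entries at 24 (size 12, align 4) → ends 36
reserved at 36 (size 1, align 1) → ends 37
inode at 37 (size 1, align 1) → ends 38
attrs at 38 (size 3, align 1) → ends 41
tail pad 3 to reach multiple of 4
total 44 bytes, alignment 4
— Config2 —
version at 0 (size 1, align 1) → ends 1
pad 3 to align 4 for size
size at 4 (size 4, align 4) → ends 8
attrs at 8 (size 3, align 1) → ends 11
pad 1 to align 4 for n_entries
n_entries at 12 (size 12, align 4) → ends 24
offset at 24 (size 12, align 4) → ends 36
blocks at 36 (size 2, align 2) → ends 38
inode at 38 (size 1, align 1) → ends 39
reserved at 39 (size 1, align 1) → ends 40
total 40 bytes, alignment 4
44 − 40 = 4

4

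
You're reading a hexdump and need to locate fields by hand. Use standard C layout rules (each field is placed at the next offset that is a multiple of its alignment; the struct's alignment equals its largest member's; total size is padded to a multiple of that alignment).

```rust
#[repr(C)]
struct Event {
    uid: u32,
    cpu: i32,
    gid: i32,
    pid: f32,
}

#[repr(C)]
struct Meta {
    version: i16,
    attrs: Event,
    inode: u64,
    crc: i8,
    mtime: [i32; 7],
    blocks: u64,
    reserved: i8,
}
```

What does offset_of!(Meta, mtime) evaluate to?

Event: 0..4  uid  (4B, 4-aligned); 4..8  cpu  (4B, 4-aligned); 8..12  gid  (4B, 4-aligned); 12..16  pid  (4B, 4-aligned); sizeof = 16, alignof = 4
0..2  version  (2B, 2-aligned)
2..4  -- padding (2B)
4..20  attrs  (16B, 4-aligned)
20..24  -- padding (4B)
24..32  inode  (8B, 8-aligned)
32..33  crc  (1B, 1-aligned)
33..36  -- padding (3B)
36..64  mtime  (28B, 4-aligned)

36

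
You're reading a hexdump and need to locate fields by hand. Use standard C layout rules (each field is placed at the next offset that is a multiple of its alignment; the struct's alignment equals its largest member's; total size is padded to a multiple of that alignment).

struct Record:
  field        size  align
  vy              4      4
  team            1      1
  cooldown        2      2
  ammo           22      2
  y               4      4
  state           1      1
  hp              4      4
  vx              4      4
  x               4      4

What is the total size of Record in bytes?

vy at 0 (size 4, align 4) → ends 4
team at 4 (size 1, align 1) → ends 5
pad 1 to align 2 for cooldown
cooldown at 6 (size 2, align 2) → ends 8
ammo at 8 (size 22, align 2) → ends 30
pad 2 to align 4 for y
y at 32 (size 4, align 4) → ends 36
state at 36 (size 1, align 1) → ends 37
pad 3 to align 4 for hp
hp at 40 (size 4, align 4) → ends 44
vx at 44 (size 4, align 4) → ends 48
x at 48 (size 4, align 4) → ends 52
total 52 bytes, alignment 4

52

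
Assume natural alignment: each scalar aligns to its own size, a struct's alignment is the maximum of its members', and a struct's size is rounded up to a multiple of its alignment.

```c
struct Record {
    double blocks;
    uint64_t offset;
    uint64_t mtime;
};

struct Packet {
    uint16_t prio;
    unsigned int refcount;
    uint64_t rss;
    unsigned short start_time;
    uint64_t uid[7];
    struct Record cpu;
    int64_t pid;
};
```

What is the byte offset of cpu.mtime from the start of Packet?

Record: 0..8  blocks  (8B, 8-aligned); 8..16  offset  (8B, 8-aligned); 16..24  mtime  (8B, 8-aligned); sizeof = 24, alignof = 8
0..2  prio  (2B, 2-aligned)
2..4  -- padding (2B)
4..8  refcount  (4B, 4-aligned)
8..16  rss  (8B, 8-aligned)
16..18  start_time  (2B, 2-aligned)
18..24  -- padding (6B)
24..80  uid  (56B, 8-aligned)
80..104  cpu  (24B, 8-aligned)
within Record: mtime at 16
80 + 16 = 96

96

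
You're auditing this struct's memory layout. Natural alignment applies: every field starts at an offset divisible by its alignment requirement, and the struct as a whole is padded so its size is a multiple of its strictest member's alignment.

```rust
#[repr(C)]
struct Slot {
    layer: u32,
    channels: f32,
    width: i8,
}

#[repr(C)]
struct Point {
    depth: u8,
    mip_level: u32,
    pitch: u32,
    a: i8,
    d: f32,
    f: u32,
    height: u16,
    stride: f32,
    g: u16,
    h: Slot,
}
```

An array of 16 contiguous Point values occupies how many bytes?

768

Slot: @0: layer [4B, align 4] → 4; @4: channels [4B, align 4] → 8; @8: width [1B, align 1] → 9; +3 tail pad (align 4); size 12, align 4
@0: depth [1B, align 1] → 1
+3 pad (align 4)
@4: mip_level [4B, align 4] → 8
@8: pitch [4B, align 4] → 12
@12: a [1B, align 1] → 13
+3 pad (align 4)
@16: d [4B, align 4] → 20
@20: f [4B, align 4] → 24
@24: height [2B, align 2] → 26
+2 pad (align 4)
@28: stride [4B, align 4] → 32
@32: g [2B, align 2] → 34
+2 pad (align 4)
@36: h [12B, align 4] → 48
size 48, align 4
array of 16: 16 × 48 = 768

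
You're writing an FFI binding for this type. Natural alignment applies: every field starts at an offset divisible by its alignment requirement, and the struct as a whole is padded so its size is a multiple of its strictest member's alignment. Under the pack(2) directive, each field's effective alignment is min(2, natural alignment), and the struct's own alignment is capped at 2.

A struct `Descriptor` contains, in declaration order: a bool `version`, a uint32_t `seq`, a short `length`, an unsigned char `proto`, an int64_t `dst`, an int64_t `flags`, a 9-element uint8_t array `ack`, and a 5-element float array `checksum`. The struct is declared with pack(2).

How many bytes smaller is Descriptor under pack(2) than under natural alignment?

8

natural layout:
  0..1  version  (1B, 1-aligned)
  1..4  -- padding (3B)
  4..8  seq  (4B, 4-aligned)
  8..10  length  (2B, 2-aligned)
  10..11  proto  (1B, 1-aligned)
  11..16  -- padding (5B)
  16..24  dst  (8B, 8-aligned)
  24..32  flags  (8B, 8-aligned)
  32..41  ack  (9B, 1-aligned)
  41..44  -- padding (3B)
  44..64  checksum  (20B, 4-aligned)
  sizeof = 64, alignof = 8
packed(2) layout:
  0..1  version  (1B, 1-aligned)
  1..2  -- padding (1B)
  2..6  seq  (4B, 2-aligned)
  6..8  length  (2B, 2-aligned)
  8..9  proto  (1B, 1-aligned)
  9..10  -- padding (1B)
  10..18  dst  (8B, 2-aligned)
  18..26  flags  (8B, 2-aligned)
  26..35  ack  (9B, 1-aligned)
  35..36  -- padding (1B)
  36..56  checksum  (20B, 2-aligned)
  sizeof = 56, alignof = 2
64 − 56 = 8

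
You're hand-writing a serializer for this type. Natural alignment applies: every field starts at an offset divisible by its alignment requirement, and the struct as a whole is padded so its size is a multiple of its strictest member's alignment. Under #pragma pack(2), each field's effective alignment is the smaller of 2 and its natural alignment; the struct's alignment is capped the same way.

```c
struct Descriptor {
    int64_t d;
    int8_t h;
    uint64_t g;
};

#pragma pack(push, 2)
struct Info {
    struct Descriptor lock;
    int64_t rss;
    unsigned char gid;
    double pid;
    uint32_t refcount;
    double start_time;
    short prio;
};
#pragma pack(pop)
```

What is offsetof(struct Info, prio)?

54

Descriptor: d at 0 (size 8, align 8) → ends 8; h at 8 (size 1, align 1) → ends 9; pad 7 to align 8 for g; g at 16 (size 8, align 8) → ends 24; total 24 bytes, alignment 8
lock at 0 (size 24, align 2) → ends 24
rss at 24 (size 8, align 2) → ends 32
gid at 32 (size 1, align 1) → ends 33
pad 1 to align 2 for pid
pid at 34 (size 8, align 2) → ends 42
refcount at 42 (size 4, align 2) → ends 46
start_time at 46 (size 8, align 2) → ends 54
prio at 54 (size 2, align 2) → ends 56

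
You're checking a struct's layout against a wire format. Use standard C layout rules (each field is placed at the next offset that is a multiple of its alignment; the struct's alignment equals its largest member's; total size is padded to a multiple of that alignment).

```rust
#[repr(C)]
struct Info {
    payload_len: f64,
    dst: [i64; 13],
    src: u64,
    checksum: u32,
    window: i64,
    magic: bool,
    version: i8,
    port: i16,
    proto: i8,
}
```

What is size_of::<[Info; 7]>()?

payload_len at 0 (size 8, align 8) → ends 8
dst at 8 (size 104, align 8) → ends 112
src at 112 (size 8, align 8) → ends 120
checksum at 120 (size 4, align 4) → ends 124
pad 4 to align 8 for window
window at 128 (size 8, align 8) → ends 136
magic at 136 (size 1, align 1) → ends 137
version at 137 (size 1, align 1) → ends 138
port at 138 (size 2, align 2) → ends 140
proto at 140 (size 1, align 1) → ends 141
tail pad 3 to reach multiple of 8
total 144 bytes, alignment 8
array of 7: 7 × 144 = 1008

1008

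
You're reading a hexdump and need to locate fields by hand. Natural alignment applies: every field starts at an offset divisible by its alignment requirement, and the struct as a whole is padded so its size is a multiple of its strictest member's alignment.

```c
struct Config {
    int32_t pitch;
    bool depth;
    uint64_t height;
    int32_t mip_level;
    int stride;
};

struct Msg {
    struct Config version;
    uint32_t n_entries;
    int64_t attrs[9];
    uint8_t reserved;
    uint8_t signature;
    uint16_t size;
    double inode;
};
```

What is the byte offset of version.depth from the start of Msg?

Config: 0..4  pitch  (4B, 4-aligned); 4..5  depth  (1B, 1-aligned); 5..8  -- padding (3B); 8..16  height  (8B, 8-aligned); 16..20  mip_level  (4B, 4-aligned); 20..24  stride  (4B, 4-aligned); sizeof = 24, alignof = 8
0..24  version  (24B, 8-aligned)
within Config: depth at 4
0 + 4 = 4

4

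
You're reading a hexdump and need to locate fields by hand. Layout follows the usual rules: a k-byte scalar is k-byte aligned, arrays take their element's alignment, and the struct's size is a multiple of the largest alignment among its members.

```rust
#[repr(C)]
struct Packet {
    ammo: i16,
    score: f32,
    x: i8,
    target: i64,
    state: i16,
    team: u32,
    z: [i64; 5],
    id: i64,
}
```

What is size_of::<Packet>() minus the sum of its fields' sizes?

0..2  ammo  (2B, 2-aligned)
2..4  -- padding (2B)
4..8  score  (4B, 4-aligned)
8..9  x  (1B, 1-aligned)
9..16  -- padding (7B)
16..24  target  (8B, 8-aligned)
24..26  state  (2B, 2-aligned)
26..28  -- padding (2B)
28..32  team  (4B, 4-aligned)
32..72  z  (40B, 8-aligned)
72..80  id  (8B, 8-aligned)
sizeof = 80, alignof = 8
data bytes 69, size 80 → padding 11

11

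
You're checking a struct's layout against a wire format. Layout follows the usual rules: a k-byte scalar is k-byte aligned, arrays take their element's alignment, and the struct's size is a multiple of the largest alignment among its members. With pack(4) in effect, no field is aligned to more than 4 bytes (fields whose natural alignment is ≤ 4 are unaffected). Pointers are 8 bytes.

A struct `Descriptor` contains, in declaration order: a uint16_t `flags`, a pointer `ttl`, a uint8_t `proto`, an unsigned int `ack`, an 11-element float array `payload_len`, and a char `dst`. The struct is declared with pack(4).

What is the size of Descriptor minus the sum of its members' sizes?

0..2  flags  (2B, 2-aligned)
2..4  -- padding (2B)
4..12  ttl  (8B, 4-aligned)
12..13  proto  (1B, 1-aligned)
13..16  -- padding (3B)
16..20  ack  (4B, 4-aligned)
20..64  payload_len  (44B, 4-aligned)
64..65  dst  (1B, 1-aligned)
65..68  -- tail padding (3B)
sizeof = 68, alignof = 4
data bytes 60, size 68 → padding 8

8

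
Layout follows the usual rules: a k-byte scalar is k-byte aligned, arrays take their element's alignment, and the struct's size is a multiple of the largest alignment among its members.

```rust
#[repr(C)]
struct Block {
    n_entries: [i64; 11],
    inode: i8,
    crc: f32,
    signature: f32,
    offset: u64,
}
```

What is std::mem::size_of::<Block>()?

n_entries at 0 (size 88, align 8) → ends 88
inode at 88 (size 1, align 1) → ends 89
pad 3 to align 4 for crc
crc at 92 (size 4, align 4) → ends 96
signature at 96 (size 4, align 4) → ends 100
pad 4 to align 8 for offset
offset at 104 (size 8, align 8) → ends 112
total 112 bytes, alignment 8

112 bytes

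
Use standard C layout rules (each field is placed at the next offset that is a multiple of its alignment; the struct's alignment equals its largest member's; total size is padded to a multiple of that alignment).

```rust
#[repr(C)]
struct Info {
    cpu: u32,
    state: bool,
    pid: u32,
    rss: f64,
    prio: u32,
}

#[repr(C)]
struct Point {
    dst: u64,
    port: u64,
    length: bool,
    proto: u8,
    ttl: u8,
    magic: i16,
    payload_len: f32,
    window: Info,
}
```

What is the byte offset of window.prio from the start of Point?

Info: @0: cpu [4B, align 4] → 4; @4: state [1B, align 1] → 5; +3 pad (align 4); @8: pid [4B, align 4] → 12; +4 pad (align 8); @16: rss [8B, align 8] → 24; @24: prio [4B, align 4] → 28; +4 tail pad (align 8); size 32, align 8
@0: dst [8B, align 8] → 8
@8: port [8B, align 8] → 16
@16: length [1B, align 1] → 17
@17: proto [1B, align 1] → 18
@18: ttl [1B, align 1] → 19
+1 pad (align 2)
@20: magic [2B, align 2] → 22
+2 pad (align 4)
@24: payload_len [4B, align 4] → 28
+4 pad (align 8)
@32: window [32B, align 8] → 64
within Info: prio at 24
32 + 24 = 56

56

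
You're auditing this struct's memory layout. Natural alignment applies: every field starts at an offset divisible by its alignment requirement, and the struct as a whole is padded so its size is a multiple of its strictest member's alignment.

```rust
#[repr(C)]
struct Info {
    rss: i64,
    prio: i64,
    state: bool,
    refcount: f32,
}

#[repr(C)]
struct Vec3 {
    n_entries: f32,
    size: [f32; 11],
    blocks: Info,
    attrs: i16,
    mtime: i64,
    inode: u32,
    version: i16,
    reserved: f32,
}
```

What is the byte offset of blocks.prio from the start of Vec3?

56

Info: rss at 0 (size 8, align 8) → ends 8; prio at 8 (size 8, align 8) → ends 16; state at 16 (size 1, align 1) → ends 17; pad 3 to align 4 for refcount; refcount at 20 (size 4, align 4) → ends 24; total 24 bytes, alignment 8
n_entries at 0 (size 4, align 4) → ends 4
size at 4 (size 44, align 4) → ends 48
blocks at 48 (size 24, align 8) → ends 72
within Info: prio at 8
48 + 8 = 56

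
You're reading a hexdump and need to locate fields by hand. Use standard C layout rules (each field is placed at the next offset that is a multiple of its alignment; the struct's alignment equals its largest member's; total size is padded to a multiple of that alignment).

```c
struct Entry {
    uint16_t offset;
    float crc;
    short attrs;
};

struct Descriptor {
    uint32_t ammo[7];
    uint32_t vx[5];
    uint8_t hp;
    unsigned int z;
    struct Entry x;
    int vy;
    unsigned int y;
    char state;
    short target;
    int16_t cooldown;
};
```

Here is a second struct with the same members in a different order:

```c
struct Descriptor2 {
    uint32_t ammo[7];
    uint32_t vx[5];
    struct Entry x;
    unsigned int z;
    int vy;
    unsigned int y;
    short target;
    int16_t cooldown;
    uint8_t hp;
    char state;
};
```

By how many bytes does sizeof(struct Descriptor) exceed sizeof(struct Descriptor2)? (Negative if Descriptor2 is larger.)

Entry: offset at 0 (size 2, align 2) → ends 2; pad 2 to align 4 for crc; crc at 4 (size 4, align 4) → ends 8; attrs at 8 (size 2, align 2) → ends 10; tail pad 2 to reach multiple of 4; total 12 bytes, alignment 4
ammo at 0 (size 28, align 4) → ends 28
vx at 28 (size 20, align 4) → ends 48
hp at 48 (size 1, align 1) → ends 49
pad 3 to align 4 for z
z at 52 (size 4, align 4) → ends 56
x at 56 (size 12, align 4) → ends 68
vy at 68 (size 4, align 4) → ends 72
y at 72 (size 4, align 4) → ends 76
state at 76 (size 1, align 1) → ends 77
pad 1 to align 2 for target
target at 78 (size 2, align 2) → ends 80
cooldown at 80 (size 2, align 2) → ends 82
tail pad 2 to reach multiple of 4
total 84 bytes, alignment 4
— Descriptor2 —
ammo at 0 (size 28, align 4) → ends 28
vx at 28 (size 20, align 4) → ends 48
x at 48 (size 12, align 4) → ends 60
z at 60 (size 4, align 4) → ends 64
vy at 64 (size 4, align 4) → ends 68
y at 68 (size 4, align 4) → ends 72
target at 72 (size 2, align 2) → ends 74
cooldown at 74 (size 2, align 2) → ends 76
hp at 76 (size 1, align 1) → ends 77
state at 77 (size 1, align 1) → ends 78
tail pad 2 to reach multiple of 4
total 80 bytes, alignment 4
84 − 80 = 4

4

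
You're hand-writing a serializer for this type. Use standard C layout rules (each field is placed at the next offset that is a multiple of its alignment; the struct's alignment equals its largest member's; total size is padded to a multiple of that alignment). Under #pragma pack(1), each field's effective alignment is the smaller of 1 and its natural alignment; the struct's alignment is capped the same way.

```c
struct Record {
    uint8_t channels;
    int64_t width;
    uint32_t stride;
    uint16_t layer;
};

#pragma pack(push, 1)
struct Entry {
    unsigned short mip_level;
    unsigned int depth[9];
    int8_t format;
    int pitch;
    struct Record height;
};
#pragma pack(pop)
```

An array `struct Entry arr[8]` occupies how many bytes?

Record: channels at 0 (size 1, align 1) → ends 1; pad 7 to align 8 for width; width at 8 (size 8, align 8) → ends 16; stride at 16 (size 4, align 4) → ends 20; layer at 20 (size 2, align 2) → ends 22; tail pad 2 to reach multiple of 8; total 24 bytes, alignment 8
mip_level at 0 (size 2, align 1) → ends 2
depth at 2 (size 36, align 1) → ends 38
format at 38 (size 1, align 1) → ends 39
pitch at 39 (size 4, align 1) → ends 43
height at 43 (size 24, align 1) → ends 67
total 67 bytes, alignment 1
array of 8: 8 × 67 = 536

536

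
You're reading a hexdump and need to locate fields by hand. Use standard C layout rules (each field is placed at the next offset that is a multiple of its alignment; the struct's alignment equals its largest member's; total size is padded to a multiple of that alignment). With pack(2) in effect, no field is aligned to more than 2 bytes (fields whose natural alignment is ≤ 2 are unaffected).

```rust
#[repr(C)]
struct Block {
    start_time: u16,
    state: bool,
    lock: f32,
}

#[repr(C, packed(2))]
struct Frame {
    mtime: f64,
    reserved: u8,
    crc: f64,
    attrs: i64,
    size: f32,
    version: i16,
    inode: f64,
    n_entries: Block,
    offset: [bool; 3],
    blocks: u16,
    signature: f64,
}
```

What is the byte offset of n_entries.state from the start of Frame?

Block: 0..2  start_time  (2B, 2-aligned); 2..3  state  (1B, 1-aligned); 3..4  -- padding (1B); 4..8  lock  (4B, 4-aligned); sizeof = 8, alignof = 4
0..8  mtime  (8B, 2-aligned)
8..9  reserved  (1B, 1-aligned)
9..10  -- padding (1B)
10..18  crc  (8B, 2-aligned)
18..26  attrs  (8B, 2-aligned)
26..30  size  (4B, 2-aligned)
30..32  version  (2B, 2-aligned)
32..40  inode  (8B, 2-aligned)
40..48  n_entries  (8B, 2-aligned)
within Block: state at 2
40 + 2 = 42

42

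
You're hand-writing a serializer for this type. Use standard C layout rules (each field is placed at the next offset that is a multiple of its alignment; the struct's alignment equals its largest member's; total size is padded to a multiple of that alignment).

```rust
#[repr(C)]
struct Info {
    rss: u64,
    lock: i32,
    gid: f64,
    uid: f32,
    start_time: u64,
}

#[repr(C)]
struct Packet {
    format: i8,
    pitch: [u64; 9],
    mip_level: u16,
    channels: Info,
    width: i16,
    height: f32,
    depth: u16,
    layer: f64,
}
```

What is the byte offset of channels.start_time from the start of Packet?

120

Info: 0..8  rss  (8B, 8-aligned); 8..12  lock  (4B, 4-aligned); 12..16  -- padding (4B); 16..24  gid  (8B, 8-aligned); 24..28  uid  (4B, 4-aligned); 28..32  -- padding (4B); 32..40  start_time  (8B, 8-aligned); sizeof = 40, alignof = 8
0..1  format  (1B, 1-aligned)
1..8  -- padding (7B)
8..80  pitch  (72B, 8-aligned)
80..82  mip_level  (2B, 2-aligned)
82..88  -- padding (6B)
88..128  channels  (40B, 8-aligned)
within Info: start_time at 32
88 + 32 = 120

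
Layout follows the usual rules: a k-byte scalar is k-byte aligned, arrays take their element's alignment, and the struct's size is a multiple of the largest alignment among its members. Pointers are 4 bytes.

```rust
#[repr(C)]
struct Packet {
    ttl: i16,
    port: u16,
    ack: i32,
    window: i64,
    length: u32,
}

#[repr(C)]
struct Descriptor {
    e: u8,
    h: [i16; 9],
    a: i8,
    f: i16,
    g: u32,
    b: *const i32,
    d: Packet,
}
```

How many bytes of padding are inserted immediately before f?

Packet: ttl at 0 (size 2, align 2) → ends 2; port at 2 (size 2, align 2) → ends 4; ack at 4 (size 4, align 4) → ends 8; window at 8 (size 8, align 8) → ends 16; length at 16 (size 4, align 4) → ends 20; tail pad 4 to reach multiple of 8; total 24 bytes, alignment 8
e at 0 (size 1, align 1) → ends 1
pad 1 to align 2 for h
h at 2 (size 18, align 2) → ends 20
a at 20 (size 1, align 1) → ends 21
pad 1 to align 2 for f
f at 22 (size 2, align 2) → ends 24

1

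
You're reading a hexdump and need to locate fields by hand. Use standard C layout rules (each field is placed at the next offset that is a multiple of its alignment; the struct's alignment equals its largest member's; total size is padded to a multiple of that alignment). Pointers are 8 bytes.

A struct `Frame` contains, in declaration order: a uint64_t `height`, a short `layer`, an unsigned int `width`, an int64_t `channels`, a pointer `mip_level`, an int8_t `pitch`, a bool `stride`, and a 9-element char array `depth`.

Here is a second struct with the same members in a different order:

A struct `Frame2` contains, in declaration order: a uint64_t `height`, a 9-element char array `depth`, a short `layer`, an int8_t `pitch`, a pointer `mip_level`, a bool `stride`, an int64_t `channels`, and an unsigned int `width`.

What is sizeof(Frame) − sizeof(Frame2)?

0..8  height  (8B, 8-aligned)
8..10  layer  (2B, 2-aligned)
10..12  -- padding (2B)
12..16  width  (4B, 4-aligned)
16..24  channels  (8B, 8-aligned)
24..32  mip_level  (8B, 8-aligned)
32..33  pitch  (1B, 1-aligned)
33..34  stride  (1B, 1-aligned)
34..43  depth  (9B, 1-aligned)
43..48  -- tail padding (5B)
sizeof = 48, alignof = 8
— Frame2 —
0..8  height  (8B, 8-aligned)
8..17  depth  (9B, 1-aligned)
17..18  -- padding (1B)
18..20  layer  (2B, 2-aligned)
20..21  pitch  (1B, 1-aligned)
21..24  -- padding (3B)
24..32  mip_level  (8B, 8-aligned)
32..33  stride  (1B, 1-aligned)
33..40  -- padding (7B)
40..48  channels  (8B, 8-aligned)
48..52  width  (4B, 4-aligned)
52..56  -- tail padding (4B)
sizeof = 56, alignof = 8
48 − 56 = -8

-8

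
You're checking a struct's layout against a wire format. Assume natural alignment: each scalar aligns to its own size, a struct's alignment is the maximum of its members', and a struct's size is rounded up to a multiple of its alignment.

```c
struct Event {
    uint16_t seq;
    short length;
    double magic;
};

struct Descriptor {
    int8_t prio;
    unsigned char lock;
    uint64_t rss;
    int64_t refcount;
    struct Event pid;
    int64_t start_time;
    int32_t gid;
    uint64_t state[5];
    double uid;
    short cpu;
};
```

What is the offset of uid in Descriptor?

Event: @0: seq [2B, align 2] → 2; @2: length [2B, align 2] → 4; +4 pad (align 8); @8: magic [8B, align 8] → 16; size 16, align 8
@0: prio [1B, align 1] → 1
@1: lock [1B, align 1] → 2
+6 pad (align 8)
@8: rss [8B, align 8] → 16
@16: refcount [8B, align 8] → 24
@24: pid [16B, align 8] → 40
@40: start_time [8B, align 8] → 48
@48: gid [4B, align 4] → 52
+4 pad (align 8)
@56: state [40B, align 8] → 96
@96: uid [8B, align 8] → 104

96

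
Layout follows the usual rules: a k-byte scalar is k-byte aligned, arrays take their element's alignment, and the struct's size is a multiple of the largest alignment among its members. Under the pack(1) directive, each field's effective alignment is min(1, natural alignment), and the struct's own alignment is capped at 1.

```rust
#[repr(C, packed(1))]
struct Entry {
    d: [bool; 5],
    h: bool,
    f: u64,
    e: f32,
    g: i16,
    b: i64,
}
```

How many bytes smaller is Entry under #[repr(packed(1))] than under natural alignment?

4

natural layout:
  d at 0 (size 5, align 1) → ends 5
  h at 5 (size 1, align 1) → ends 6
  pad 2 to align 8 for f
  f at 8 (size 8, align 8) → ends 16
  e at 16 (size 4, align 4) → ends 20
  g at 20 (size 2, align 2) → ends 22
  pad 2 to align 8 for b
  b at 24 (size 8, align 8) → ends 32
  total 32 bytes, alignment 8
packed(1) layout:
  d at 0 (size 5, align 1) → ends 5
  h at 5 (size 1, align 1) → ends 6
  f at 6 (size 8, align 1) → ends 14
  e at 14 (size 4, align 1) → ends 18
  g at 18 (size 2, align 1) → ends 20
  b at 20 (size 8, align 1) → ends 28
  total 28 bytes, alignment 1
32 − 28 = 4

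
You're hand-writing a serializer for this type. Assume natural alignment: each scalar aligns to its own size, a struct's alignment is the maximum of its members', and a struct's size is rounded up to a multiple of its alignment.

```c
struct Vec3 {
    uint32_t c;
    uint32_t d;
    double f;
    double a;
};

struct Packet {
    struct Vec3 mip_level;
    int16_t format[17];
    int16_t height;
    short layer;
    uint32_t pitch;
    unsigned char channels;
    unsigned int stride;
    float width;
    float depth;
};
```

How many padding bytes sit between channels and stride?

3

Vec3: c at 0 (size 4, align 4) → ends 4; d at 4 (size 4, align 4) → ends 8; f at 8 (size 8, align 8) → ends 16; a at 16 (size 8, align 8) → ends 24; total 24 bytes, alignment 8
mip_level at 0 (size 24, align 8) → ends 24
format at 24 (size 34, align 2) → ends 58
height at 58 (size 2, align 2) → ends 60
layer at 60 (size 2, align 2) → ends 62
pad 2 to align 4 for pitch
pitch at 64 (size 4, align 4) → ends 68
channels at 68 (size 1, align 1) → ends 69
pad 3 to align 4 for stride
stride at 72 (size 4, align 4) → ends 76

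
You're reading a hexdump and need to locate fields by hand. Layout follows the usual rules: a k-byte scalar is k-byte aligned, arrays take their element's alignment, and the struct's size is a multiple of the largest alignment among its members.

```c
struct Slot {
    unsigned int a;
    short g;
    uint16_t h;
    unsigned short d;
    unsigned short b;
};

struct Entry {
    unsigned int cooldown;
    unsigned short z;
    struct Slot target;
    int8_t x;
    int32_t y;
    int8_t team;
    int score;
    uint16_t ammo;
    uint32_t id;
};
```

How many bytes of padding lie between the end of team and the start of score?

Slot: 0..4  a  (4B, 4-aligned); 4..6  g  (2B, 2-aligned); 6..8  h  (2B, 2-aligned); 8..10  d  (2B, 2-aligned); 10..12  b  (2B, 2-aligned); sizeof = 12, alignof = 4
0..4  cooldown  (4B, 4-aligned)
4..6  z  (2B, 2-aligned)
6..8  -- padding (2B)
8..20  target  (12B, 4-aligned)
20..21  x  (1B, 1-aligned)
21..24  -- padding (3B)
24..28  y  (4B, 4-aligned)
28..29  team  (1B, 1-aligned)
29..32  -- padding (3B)
32..36  score  (4B, 4-aligned)

3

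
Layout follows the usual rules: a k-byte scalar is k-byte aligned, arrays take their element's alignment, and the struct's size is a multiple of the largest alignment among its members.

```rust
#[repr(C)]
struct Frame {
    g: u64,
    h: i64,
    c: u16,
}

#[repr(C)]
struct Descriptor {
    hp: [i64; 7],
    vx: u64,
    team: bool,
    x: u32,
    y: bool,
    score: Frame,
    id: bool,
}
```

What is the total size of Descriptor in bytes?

112

Frame: 0..8  g  (8B, 8-aligned); 8..16  h  (8B, 8-aligned); 16..18  c  (2B, 2-aligned); 18..24  -- tail padding (6B); sizeof = 24, alignof = 8
0..56  hp  (56B, 8-aligned)
56..64  vx  (8B, 8-aligned)
64..65  team  (1B, 1-aligned)
65..68  -- padding (3B)
68..72  x  (4B, 4-aligned)
72..73  y  (1B, 1-aligned)
73..80  -- padding (7B)
80..104  score  (24B, 8-aligned)
104..105  id  (1B, 1-aligned)
105..112  -- tail padding (7B)
sizeof = 112, alignof = 8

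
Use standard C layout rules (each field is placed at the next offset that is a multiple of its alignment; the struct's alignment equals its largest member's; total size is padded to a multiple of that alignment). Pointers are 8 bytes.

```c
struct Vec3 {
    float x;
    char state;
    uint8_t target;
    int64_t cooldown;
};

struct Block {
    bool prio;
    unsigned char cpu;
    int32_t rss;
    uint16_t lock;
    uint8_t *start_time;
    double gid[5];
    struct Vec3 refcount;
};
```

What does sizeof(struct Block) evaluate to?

Vec3: x at 0 (size 4, align 4) → ends 4; state at 4 (size 1, align 1) → ends 5; target at 5 (size 1, align 1) → ends 6; pad 2 to align 8 for cooldown; cooldown at 8 (size 8, align 8) → ends 16; total 16 bytes, alignment 8
prio at 0 (size 1, align 1) → ends 1
cpu at 1 (size 1, align 1) → ends 2
pad 2 to align 4 for rss
rss at 4 (size 4, align 4) → ends 8
lock at 8 (size 2, align 2) → ends 10
pad 6 to align 8 for start_time
start_time at 16 (size 8, align 8) → ends 24
gid at 24 (size 40, align 8) → ends 64
refcount at 64 (size 16, align 8) → ends 80
total 80 bytes, alignment 8

80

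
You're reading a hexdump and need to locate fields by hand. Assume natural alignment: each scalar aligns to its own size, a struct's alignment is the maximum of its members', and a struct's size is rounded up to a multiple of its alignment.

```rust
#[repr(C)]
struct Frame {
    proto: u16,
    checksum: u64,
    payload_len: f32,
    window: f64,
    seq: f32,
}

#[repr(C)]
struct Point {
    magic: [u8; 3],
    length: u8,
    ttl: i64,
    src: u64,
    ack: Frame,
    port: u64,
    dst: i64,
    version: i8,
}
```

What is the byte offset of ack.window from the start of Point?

48

Frame: @0: proto [2B, align 2] → 2; +6 pad (align 8); @8: checksum [8B, align 8] → 16; @16: payload_len [4B, align 4] → 20; +4 pad (align 8); @24: window [8B, align 8] → 32; @32: seq [4B, align 4] → 36; +4 tail pad (align 8); size 40, align 8
@0: magic [3B, align 1] → 3
@3: length [1B, align 1] → 4
+4 pad (align 8)
@8: ttl [8B, align 8] → 16
@16: src [8B, align 8] → 24
@24: ack [40B, align 8] → 64
within Frame: window at 24
24 + 24 = 48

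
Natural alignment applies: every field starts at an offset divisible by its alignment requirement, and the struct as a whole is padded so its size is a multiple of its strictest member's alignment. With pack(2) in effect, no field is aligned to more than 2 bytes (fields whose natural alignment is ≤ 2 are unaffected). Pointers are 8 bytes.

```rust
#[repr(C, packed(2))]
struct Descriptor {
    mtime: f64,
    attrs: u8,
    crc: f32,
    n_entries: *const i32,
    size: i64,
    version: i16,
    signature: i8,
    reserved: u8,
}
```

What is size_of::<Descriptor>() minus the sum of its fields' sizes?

1

mtime at 0 (size 8, align 2) → ends 8
attrs at 8 (size 1, align 1) → ends 9
pad 1 to align 2 for crc
crc at 10 (size 4, align 2) → ends 14
n_entries at 14 (size 8, align 2) → ends 22
size at 22 (size 8, align 2) → ends 30
version at 30 (size 2, align 2) → ends 32
signature at 32 (size 1, align 1) → ends 33
reserved at 33 (size 1, align 1) → ends 34
total 34 bytes, alignment 2
data bytes 33, size 34 → padding 1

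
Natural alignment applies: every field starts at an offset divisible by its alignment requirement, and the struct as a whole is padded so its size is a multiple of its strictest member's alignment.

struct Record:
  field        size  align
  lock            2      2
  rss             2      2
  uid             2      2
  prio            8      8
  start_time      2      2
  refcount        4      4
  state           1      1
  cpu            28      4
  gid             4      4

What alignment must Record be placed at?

8

member alignments: lock=2, rss=2, uid=2, prio=8, start_time=2, refcount=4, state=1, cpu=4, gid=4
max = 8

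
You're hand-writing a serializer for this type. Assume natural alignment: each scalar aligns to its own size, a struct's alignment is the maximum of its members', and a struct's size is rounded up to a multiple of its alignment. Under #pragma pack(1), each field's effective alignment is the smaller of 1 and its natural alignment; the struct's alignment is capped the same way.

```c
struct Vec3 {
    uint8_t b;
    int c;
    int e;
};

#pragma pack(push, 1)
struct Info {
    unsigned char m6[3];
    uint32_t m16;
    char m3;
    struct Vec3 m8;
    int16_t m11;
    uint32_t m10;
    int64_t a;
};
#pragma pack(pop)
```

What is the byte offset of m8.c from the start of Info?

12

Vec3: b at 0 (size 1, align 1) → ends 1; pad 3 to align 4 for c; c at 4 (size 4, align 4) → ends 8; e at 8 (size 4, align 4) → ends 12; total 12 bytes, alignment 4
m6 at 0 (size 3, align 1) → ends 3
m16 at 3 (size 4, align 1) → ends 7
m3 at 7 (size 1, align 1) → ends 8
m8 at 8 (size 12, align 1) → ends 20
within Vec3: c at 4
8 + 4 = 12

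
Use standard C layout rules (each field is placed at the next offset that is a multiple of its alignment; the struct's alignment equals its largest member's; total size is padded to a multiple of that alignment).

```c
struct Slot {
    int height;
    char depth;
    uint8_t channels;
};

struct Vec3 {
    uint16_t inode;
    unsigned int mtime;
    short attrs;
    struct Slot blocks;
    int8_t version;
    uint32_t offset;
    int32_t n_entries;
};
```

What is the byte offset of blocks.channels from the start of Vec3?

17

Slot: @0: height [4B, align 4] → 4; @4: depth [1B, align 1] → 5; @5: channels [1B, align 1] → 6; +2 tail pad (align 4); size 8, align 4
@0: inode [2B, align 2] → 2
+2 pad (align 4)
@4: mtime [4B, align 4] → 8
@8: attrs [2B, align 2] → 10
+2 pad (align 4)
@12: blocks [8B, align 4] → 20
within Slot: channels at 5
12 + 5 = 17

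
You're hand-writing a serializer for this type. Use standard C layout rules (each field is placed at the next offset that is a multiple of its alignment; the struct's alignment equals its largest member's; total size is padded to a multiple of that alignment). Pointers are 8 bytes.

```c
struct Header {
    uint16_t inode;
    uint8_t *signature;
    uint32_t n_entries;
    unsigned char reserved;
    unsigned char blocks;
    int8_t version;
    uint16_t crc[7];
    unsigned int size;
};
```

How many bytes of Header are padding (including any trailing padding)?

inode at 0 (size 2, align 2) → ends 2
pad 6 to align 8 for signature
signature at 8 (size 8, align 8) → ends 16
n_entries at 16 (size 4, align 4) → ends 20
reserved at 20 (size 1, align 1) → ends 21
blocks at 21 (size 1, align 1) → ends 22
version at 22 (size 1, align 1) → ends 23
pad 1 to align 2 for crc
crc at 24 (size 14, align 2) → ends 38
pad 2 to align 4 for size
size at 40 (size 4, align 4) → ends 44
tail pad 4 to reach multiple of 8
total 48 bytes, alignment 8
data bytes 35, size 48 → padding 13

13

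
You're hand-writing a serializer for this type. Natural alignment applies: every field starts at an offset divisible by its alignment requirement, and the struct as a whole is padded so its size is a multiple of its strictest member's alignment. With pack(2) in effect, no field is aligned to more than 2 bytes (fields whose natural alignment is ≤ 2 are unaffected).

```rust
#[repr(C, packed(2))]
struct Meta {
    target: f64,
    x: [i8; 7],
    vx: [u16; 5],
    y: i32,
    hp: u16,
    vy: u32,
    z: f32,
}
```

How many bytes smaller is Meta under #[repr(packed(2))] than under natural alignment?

8

natural layout:
  @0: target [8B, align 8] → 8
  @8: x [7B, align 1] → 15
  +1 pad (align 2)
  @16: vx [10B, align 2] → 26
  +2 pad (align 4)
  @28: y [4B, align 4] → 32
  @32: hp [2B, align 2] → 34
  +2 pad (align 4)
  @36: vy [4B, align 4] → 40
  @40: z [4B, align 4] → 44
  +4 tail pad (align 8)
  size 48, align 8
packed(2) layout:
  @0: target [8B, align 2] → 8
  @8: x [7B, align 1] → 15
  +1 pad (align 2)
  @16: vx [10B, align 2] → 26
  @26: y [4B, align 2] → 30
  @30: hp [2B, align 2] → 32
  @32: vy [4B, align 2] → 36
  @36: z [4B, align 2] → 40
  size 40, align 2
48 − 40 = 8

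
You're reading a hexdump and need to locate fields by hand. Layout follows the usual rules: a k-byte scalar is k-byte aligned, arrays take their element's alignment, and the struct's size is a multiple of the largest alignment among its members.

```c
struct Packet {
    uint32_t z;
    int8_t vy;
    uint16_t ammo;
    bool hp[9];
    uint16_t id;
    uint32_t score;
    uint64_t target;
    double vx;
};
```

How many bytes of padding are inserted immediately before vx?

0

@0: z [4B, align 4] → 4
@4: vy [1B, align 1] → 5
+1 pad (align 2)
@6: ammo [2B, align 2] → 8
@8: hp [9B, align 1] → 17
+1 pad (align 2)
@18: id [2B, align 2] → 20
@20: score [4B, align 4] → 24
@24: target [8B, align 8] → 32
@32: vx [8B, align 8] → 40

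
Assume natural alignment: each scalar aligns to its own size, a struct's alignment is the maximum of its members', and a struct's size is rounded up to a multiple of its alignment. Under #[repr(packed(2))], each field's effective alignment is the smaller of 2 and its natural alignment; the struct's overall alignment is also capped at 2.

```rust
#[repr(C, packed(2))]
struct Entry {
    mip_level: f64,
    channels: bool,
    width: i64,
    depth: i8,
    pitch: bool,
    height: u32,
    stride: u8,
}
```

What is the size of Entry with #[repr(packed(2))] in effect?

26

0..8  mip_level  (8B, 2-aligned)
8..9  channels  (1B, 1-aligned)
9..10  -- padding (1B)
10..18  width  (8B, 2-aligned)
18..19  depth  (1B, 1-aligned)
19..20  pitch  (1B, 1-aligned)
20..24  height  (4B, 2-aligned)
24..25  stride  (1B, 1-aligned)
25..26  -- tail padding (1B)
sizeof = 26, alignof = 2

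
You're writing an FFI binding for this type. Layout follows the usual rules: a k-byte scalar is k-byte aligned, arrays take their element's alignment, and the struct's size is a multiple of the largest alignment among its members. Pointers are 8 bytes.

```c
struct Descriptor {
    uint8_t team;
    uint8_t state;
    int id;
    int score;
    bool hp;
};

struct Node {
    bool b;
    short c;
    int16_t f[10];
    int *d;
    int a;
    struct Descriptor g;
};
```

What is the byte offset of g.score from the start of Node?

44

Descriptor: 0..1  team  (1B, 1-aligned); 1..2  state  (1B, 1-aligned); 2..4  -- padding (2B); 4..8  id  (4B, 4-aligned); 8..12  score  (4B, 4-aligned); 12..13  hp  (1B, 1-aligned); 13..16  -- tail padding (3B); sizeof = 16, alignof = 4
0..1  b  (1B, 1-aligned)
1..2  -- padding (1B)
2..4  c  (2B, 2-aligned)
4..24  f  (20B, 2-aligned)
24..32  d  (8B, 8-aligned)
32..36  a  (4B, 4-aligned)
36..52  g  (16B, 4-aligned)
within Descriptor: score at 8
36 + 8 = 44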